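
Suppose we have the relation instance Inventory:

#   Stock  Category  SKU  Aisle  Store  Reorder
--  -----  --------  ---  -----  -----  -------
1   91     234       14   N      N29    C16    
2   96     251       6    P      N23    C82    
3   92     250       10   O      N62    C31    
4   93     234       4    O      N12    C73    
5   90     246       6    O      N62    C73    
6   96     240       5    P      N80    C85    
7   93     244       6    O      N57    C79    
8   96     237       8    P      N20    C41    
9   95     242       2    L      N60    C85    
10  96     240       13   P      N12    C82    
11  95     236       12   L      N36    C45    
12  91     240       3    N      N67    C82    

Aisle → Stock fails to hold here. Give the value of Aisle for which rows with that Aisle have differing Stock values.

Aisle=N: rows 1, 12 → Stock = 91, 91 ✓
Aisle=P: rows 2, 6, 8, 10 → Stock = 96, 96, 96, 96 ✓
Aisle=O: rows 3, 4, 5, 7 → Stock takes values {92, 93, 90} — violation
Aisle=L: rows 9, 11 → Stock = 95, 95 ✓
The only Aisle value with inconsistent Stock is Aisle=O.

O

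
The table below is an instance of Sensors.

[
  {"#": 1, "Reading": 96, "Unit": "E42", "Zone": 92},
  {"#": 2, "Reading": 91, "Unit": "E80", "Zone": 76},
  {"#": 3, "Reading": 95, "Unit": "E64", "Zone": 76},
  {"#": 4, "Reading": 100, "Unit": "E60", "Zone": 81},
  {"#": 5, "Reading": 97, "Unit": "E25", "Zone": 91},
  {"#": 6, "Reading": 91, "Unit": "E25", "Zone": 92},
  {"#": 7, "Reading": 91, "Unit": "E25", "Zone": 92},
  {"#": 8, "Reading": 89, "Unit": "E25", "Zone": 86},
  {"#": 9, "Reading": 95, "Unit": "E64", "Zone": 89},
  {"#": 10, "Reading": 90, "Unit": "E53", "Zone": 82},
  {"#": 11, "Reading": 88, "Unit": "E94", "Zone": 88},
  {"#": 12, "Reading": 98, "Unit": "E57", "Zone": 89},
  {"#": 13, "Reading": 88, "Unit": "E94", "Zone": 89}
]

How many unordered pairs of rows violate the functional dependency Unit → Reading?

Unit=E64: all 2 rows agree on Reading — 0 pairs.
Unit=E25: violating pairs (5,6), (5,7), (5,8), (6,8), (7,8) — 5 pairs.
Unit=E94: all 2 rows agree on Reading — 0 pairs.

5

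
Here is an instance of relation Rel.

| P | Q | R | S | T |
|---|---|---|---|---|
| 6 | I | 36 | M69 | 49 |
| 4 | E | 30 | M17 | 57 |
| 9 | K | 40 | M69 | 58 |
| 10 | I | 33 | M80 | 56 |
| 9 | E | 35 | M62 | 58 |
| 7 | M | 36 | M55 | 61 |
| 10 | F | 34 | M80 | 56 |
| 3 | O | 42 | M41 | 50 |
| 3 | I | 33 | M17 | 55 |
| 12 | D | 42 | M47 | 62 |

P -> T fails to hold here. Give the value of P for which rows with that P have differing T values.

P=6: 1 row → T = 49 ✓
P=4: 1 row → T = 57 ✓
P=9: 2 rows → T = 58, 58 ✓
P=10: 2 rows → T = 56, 56 ✓
P=7: 1 row → T = 61 ✓
P=3: 2 rows → T takes values {50, 55} — violation
P=12: 1 row → T = 62 ✓
The only P value with inconsistent T is P=3.

3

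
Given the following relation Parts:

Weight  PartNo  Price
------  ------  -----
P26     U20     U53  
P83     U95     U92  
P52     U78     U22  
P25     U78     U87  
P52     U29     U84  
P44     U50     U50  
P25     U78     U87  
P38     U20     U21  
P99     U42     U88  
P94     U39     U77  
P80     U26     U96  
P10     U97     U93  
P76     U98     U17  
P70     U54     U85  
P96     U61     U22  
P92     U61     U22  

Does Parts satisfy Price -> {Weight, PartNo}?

Price=U53: 1 row → {Weight,PartNo} = (P26, U20) ✓
Price=U92: 1 row → {Weight,PartNo} = (P83, U95) ✓
Price=U22: 3 rows → {Weight,PartNo} takes values {(P52, U78), (P96, U61), (P92, U61)} — violation
Price=U87: 2 rows → {Weight,PartNo} = (P25, U78), (P25, U78) ✓
Price=U84: 1 row → {Weight,PartNo} = (P52, U29) ✓
Price=U50: 1 row → {Weight,PartNo} = (P44, U50) ✓
Price=U21: 1 row → {Weight,PartNo} = (P38, U20) ✓
Price=U88: 1 row → {Weight,PartNo} = (P99, U42) ✓
Price=U77: 1 row → {Weight,PartNo} = (P94, U39) ✓
Price=U96: 1 row → {Weight,PartNo} = (P80, U26) ✓
Price=U93: 1 row → {Weight,PartNo} = (P10, U97) ✓
Price=U17: 1 row → {Weight,PartNo} = (P76, U98) ✓
Price=U85: 1 row → {Weight,PartNo} = (P70, U54) ✓
Two rows agree on Price but differ on {Weight, PartNo}, so Price -> {Weight, PartNo} does not hold.

No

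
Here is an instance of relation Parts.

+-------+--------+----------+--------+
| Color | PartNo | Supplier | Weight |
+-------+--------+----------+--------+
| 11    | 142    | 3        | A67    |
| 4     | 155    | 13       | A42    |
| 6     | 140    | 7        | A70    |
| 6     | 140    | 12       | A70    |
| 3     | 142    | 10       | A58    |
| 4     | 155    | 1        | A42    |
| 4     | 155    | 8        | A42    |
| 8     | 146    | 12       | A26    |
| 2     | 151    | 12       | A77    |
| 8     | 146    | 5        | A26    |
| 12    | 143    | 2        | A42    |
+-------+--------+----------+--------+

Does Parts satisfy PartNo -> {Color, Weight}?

PartNo=142: 2 rows → {Color,Weight} takes values {(11, A67), (3, A58)} — violation
PartNo=155: 3 rows → {Color,Weight} = (4, A42), (4, A42), (4, A42) ✓
PartNo=140: 2 rows → {Color,Weight} = (6, A70), (6, A70) ✓
PartNo=146: 2 rows → {Color,Weight} = (8, A26), (8, A26) ✓
PartNo=151: 1 row → {Color,Weight} = (2, A77) ✓
PartNo=143: 1 row → {Color,Weight} = (12, A42) ✓
Two rows agree on PartNo but differ on {Color, Weight}, so PartNo -> {Color, Weight} does not hold.

No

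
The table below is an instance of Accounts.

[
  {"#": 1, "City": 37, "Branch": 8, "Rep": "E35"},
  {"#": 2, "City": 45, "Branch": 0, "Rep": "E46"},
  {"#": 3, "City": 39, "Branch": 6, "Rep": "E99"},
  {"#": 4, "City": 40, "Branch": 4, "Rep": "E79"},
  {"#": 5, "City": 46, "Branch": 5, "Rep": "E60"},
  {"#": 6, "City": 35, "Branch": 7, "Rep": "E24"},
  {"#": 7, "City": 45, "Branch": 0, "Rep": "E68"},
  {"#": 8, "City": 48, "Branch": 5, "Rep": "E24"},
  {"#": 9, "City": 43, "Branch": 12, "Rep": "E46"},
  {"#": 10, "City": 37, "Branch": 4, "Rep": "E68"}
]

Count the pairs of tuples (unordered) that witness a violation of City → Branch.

1

City=37: violating pairs (1,10) — 1 pair.
City=45: all 2 rows agree on Branch — 0 pairs.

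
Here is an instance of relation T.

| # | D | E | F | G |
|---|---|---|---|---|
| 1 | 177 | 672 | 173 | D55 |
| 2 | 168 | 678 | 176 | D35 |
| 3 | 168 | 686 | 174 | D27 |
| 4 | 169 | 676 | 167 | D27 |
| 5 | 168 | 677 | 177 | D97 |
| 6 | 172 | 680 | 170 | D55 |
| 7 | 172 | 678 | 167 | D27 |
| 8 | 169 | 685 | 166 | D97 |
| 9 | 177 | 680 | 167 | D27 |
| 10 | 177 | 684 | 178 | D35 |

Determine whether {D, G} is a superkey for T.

All 10 rows have distinct {D, G} values, so {D, G} → (all attributes) holds and {D, G} is a superkey.

Yes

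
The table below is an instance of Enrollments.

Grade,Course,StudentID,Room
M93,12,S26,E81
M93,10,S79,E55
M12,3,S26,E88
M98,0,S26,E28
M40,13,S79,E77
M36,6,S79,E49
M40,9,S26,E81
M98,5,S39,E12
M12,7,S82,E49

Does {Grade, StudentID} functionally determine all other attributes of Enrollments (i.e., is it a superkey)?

Yes

All 9 rows have distinct {Grade, StudentID} values, so {Grade, StudentID} → (all attributes) holds and {Grade, StudentID} is a superkey.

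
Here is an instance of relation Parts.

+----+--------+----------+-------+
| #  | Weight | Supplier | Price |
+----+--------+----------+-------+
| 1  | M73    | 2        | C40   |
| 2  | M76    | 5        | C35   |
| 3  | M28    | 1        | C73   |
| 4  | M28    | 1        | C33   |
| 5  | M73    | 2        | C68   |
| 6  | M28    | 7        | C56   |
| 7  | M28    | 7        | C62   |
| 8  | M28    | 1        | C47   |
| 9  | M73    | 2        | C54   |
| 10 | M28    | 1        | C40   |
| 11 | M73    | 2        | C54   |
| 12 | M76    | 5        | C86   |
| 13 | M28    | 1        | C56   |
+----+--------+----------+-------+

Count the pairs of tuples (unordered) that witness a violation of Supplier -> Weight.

0

Supplier=2: all 4 rows agree on Weight — 0 pairs.
Supplier=5: all 2 rows agree on Weight — 0 pairs.
Supplier=1: all 5 rows agree on Weight — 0 pairs.
Supplier=7: all 2 rows agree on Weight — 0 pairs.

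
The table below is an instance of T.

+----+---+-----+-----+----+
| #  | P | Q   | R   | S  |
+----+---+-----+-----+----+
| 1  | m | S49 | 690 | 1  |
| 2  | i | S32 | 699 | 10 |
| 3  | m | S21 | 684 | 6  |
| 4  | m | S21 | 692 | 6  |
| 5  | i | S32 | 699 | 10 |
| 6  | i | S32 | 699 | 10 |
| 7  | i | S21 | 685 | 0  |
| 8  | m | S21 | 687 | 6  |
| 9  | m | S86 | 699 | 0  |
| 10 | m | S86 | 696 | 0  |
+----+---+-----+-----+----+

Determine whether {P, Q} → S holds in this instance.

Yes

(P=m, Q=S49): row 1 → S = 1 ✓
(P=i, Q=S32): rows 2, 5, 6 → S = 10, 10, 10 ✓
(P=m, Q=S21): rows 3, 4, 8 → S = 6, 6, 6 ✓
(P=i, Q=S21): row 7 → S = 0 ✓
(P=m, Q=S86): rows 9, 10 → S = 0, 0 ✓
Every {P, Q} value is associated with a single S value, so {P, Q} → S holds.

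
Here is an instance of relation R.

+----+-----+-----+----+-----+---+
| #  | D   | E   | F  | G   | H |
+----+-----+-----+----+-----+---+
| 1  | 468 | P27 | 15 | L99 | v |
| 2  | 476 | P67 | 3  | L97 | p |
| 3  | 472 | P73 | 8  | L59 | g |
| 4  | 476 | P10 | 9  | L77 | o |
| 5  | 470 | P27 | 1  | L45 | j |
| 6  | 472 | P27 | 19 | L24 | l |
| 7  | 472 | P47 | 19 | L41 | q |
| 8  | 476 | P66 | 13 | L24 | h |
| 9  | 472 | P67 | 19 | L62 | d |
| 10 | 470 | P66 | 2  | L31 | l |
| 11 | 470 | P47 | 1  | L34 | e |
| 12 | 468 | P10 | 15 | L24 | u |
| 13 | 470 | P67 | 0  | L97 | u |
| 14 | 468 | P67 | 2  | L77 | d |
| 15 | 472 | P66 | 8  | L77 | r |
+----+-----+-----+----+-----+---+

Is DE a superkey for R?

Yes

All 15 rows have distinct DE values, so DE → (all attributes) holds and DE is a superkey.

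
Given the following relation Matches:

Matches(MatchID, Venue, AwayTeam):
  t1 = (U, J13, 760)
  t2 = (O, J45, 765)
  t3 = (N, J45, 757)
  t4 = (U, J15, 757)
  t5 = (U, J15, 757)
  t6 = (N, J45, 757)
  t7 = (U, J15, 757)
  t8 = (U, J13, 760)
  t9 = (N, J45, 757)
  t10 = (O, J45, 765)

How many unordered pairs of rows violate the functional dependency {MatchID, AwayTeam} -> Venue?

(MatchID=U, AwayTeam=760): all 2 rows agree on Venue — 0 pairs.
(MatchID=O, AwayTeam=765): all 2 rows agree on Venue — 0 pairs.
(MatchID=N, AwayTeam=757): all 3 rows agree on Venue — 0 pairs.
(MatchID=U, AwayTeam=757): all 3 rows agree on Venue — 0 pairs.

0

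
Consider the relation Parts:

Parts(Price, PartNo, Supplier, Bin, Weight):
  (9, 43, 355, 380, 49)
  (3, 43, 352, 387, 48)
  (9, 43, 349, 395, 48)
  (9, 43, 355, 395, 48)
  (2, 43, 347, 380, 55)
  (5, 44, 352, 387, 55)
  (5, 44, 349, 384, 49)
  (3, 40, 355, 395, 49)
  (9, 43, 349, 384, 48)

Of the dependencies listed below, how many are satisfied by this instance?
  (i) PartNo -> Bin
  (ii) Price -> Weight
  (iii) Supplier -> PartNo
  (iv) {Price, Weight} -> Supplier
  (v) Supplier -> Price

0

(i) PartNo -> Bin: PartNo=43: 6 rows → Bin takes values {380, 387, 395, 384} — violation; PartNo=44: 2 rows → Bin takes values {387, 384} — violation — fails.
(ii) Price -> Weight: Price=9: 4 rows → Weight takes values {49, 48} — violation; Price=3: 2 rows → Weight takes values {48, 49} — violation; Price=5: 2 rows → Weight takes values {55, 49} — violation — fails.
(iii) Supplier -> PartNo: Supplier=355: 3 rows → PartNo takes values {43, 40} — violation; Supplier=352: 2 rows → PartNo takes values {43, 44} — violation; Supplier=349: 3 rows → PartNo takes values {43, 44} — violation — fails.
(iv) {Price, Weight} -> Supplier: (Price=9, Weight=48): 3 rows → Supplier takes values {349, 355} — violation — fails.
(v) Supplier -> Price: Supplier=355: 3 rows → Price takes values {9, 3} — violation; Supplier=352: 2 rows → Price takes values {3, 5} — violation; Supplier=349: 3 rows → Price takes values {9, 5} — violation — fails.
None of the 5 dependencies hold.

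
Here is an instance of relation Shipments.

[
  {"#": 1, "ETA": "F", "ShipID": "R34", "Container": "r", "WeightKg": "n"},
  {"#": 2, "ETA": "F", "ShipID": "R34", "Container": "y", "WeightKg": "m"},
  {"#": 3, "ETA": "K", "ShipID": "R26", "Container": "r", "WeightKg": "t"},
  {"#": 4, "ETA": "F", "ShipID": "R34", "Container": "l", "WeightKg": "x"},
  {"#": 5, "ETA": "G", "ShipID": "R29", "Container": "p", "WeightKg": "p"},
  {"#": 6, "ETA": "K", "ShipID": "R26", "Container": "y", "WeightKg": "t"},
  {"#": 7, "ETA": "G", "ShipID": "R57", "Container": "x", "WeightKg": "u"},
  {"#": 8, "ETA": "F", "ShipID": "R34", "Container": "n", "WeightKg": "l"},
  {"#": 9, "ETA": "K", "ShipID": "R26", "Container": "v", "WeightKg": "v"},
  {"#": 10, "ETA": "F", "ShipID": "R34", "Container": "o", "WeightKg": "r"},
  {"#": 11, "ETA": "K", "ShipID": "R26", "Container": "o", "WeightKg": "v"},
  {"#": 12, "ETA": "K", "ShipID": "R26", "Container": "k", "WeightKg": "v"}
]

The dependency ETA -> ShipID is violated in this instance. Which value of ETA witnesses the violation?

G

ETA=F: rows 1, 2, 4, 8, 10 → ShipID = R34, R34, R34, R34, R34 ✓
ETA=K: rows 3, 6, 9, 11, 12 → ShipID = R26, R26, R26, R26, R26 ✓
ETA=G: rows 5, 7 → ShipID takes values {R29, R57} — violation
The only ETA value with inconsistent ShipID is ETA=G.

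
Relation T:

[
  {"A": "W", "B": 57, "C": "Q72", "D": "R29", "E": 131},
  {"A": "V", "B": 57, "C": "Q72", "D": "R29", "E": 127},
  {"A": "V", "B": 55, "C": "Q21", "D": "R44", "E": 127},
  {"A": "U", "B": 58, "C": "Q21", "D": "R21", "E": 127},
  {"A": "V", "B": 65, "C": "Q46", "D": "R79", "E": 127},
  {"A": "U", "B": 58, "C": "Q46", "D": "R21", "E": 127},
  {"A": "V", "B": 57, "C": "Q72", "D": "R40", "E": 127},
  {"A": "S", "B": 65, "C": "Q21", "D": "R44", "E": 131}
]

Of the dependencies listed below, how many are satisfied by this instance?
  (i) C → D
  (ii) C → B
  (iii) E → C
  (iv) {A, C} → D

0

(i) C → D: C=Q72: 3 rows → D takes values {R29, R40} — violation; C=Q21: 3 rows → D takes values {R44, R21} — violation; C=Q46: 2 rows → D takes values {R79, R21} — violation — fails.
(ii) C → B: C=Q21: 3 rows → B takes values {55, 58, 65} — violation; C=Q46: 2 rows → B takes values {65, 58} — violation — fails.
(iii) E → C: E=131: 2 rows → C takes values {Q72, Q21} — violation; E=127: 6 rows → C takes values {Q72, Q21, Q46} — violation — fails.
(iv) {A, C} → D: (A=V, C=Q72): 2 rows → D takes values {R29, R40} — violation — fails.
None of the 4 dependencies hold.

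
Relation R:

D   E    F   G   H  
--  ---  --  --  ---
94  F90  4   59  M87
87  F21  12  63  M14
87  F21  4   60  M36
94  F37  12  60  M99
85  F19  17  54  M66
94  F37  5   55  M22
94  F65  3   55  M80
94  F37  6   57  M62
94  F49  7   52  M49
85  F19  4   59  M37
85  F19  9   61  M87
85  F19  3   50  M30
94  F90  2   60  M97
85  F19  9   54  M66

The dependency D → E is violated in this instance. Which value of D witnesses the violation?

94

D=94: 7 rows → E takes values {F90, F37, F65, F49} — violation
D=87: 2 rows → E = F21, F21 ✓
D=85: 5 rows → E = F19, F19, F19, F19, F19 ✓
The only D value with inconsistent E is D=94.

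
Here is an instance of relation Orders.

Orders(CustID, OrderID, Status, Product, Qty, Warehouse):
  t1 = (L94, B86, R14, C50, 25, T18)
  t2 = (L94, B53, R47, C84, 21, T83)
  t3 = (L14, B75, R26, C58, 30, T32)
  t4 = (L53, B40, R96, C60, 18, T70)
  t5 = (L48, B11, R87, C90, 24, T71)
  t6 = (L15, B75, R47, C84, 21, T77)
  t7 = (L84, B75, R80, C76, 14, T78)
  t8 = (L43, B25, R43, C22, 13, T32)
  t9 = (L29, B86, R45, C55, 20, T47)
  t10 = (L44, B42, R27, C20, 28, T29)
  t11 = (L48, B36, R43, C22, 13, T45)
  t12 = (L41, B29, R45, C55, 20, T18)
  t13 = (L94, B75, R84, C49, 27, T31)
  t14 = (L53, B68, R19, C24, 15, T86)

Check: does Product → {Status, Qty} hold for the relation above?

Product=C50: row 1 → {Status,Qty} = (R14, 25) ✓
Product=C84: rows 2, 6 → {Status,Qty} = (R47, 21), (R47, 21) ✓
Product=C58: row 3 → {Status,Qty} = (R26, 30) ✓
Product=C60: row 4 → {Status,Qty} = (R96, 18) ✓
Product=C90: row 5 → {Status,Qty} = (R87, 24) ✓
Product=C76: row 7 → {Status,Qty} = (R80, 14) ✓
Product=C22: rows 8, 11 → {Status,Qty} = (R43, 13), (R43, 13) ✓
Product=C55: rows 9, 12 → {Status,Qty} = (R45, 20), (R45, 20) ✓
Product=C20: row 10 → {Status,Qty} = (R27, 28) ✓
Product=C49: row 13 → {Status,Qty} = (R84, 27) ✓
Product=C24: row 14 → {Status,Qty} = (R19, 15) ✓
Every Product value is associated with a single {Status, Qty} value, so Product → {Status, Qty} holds.

Yes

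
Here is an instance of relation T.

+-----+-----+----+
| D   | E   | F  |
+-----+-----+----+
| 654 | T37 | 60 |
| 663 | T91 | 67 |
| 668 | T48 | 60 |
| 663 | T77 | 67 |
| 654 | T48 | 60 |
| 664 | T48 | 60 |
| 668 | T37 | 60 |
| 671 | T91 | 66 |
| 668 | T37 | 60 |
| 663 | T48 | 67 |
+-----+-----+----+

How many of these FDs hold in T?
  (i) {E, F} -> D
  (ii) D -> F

1

(i) {E, F} -> D: (E=T37, F=60): 3 rows → D takes values {654, 668} — violation; (E=T48, F=60): 3 rows → D takes values {668, 654, 664} — violation — fails.
(ii) D -> F: every LHS value maps to a single RHS value — holds.
1 of the 2 dependencies holds.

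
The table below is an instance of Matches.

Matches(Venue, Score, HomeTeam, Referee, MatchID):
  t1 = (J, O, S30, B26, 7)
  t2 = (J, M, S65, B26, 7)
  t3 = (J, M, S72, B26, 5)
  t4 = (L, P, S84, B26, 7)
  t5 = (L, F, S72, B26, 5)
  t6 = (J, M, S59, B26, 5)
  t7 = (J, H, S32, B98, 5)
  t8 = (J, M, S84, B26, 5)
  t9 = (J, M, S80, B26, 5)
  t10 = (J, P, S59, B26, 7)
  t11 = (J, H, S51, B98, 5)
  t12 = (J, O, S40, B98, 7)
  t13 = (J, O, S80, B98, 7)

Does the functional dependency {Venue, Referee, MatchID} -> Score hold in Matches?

No

(Venue=J, Referee=B26, MatchID=7): rows 1, 2, 10 → Score takes values {O, M, P} — violation
(Venue=J, Referee=B26, MatchID=5): rows 3, 6, 8, 9 → Score = M, M, M, M ✓
(Venue=L, Referee=B26, MatchID=7): row 4 → Score = P ✓
(Venue=L, Referee=B26, MatchID=5): row 5 → Score = F ✓
(Venue=J, Referee=B98, MatchID=5): rows 7, 11 → Score = H, H ✓
(Venue=J, Referee=B98, MatchID=7): rows 12, 13 → Score = O, O ✓
Two rows agree on {Venue, Referee, MatchID} but differ on Score, so {Venue, Referee, MatchID} -> Score does not hold.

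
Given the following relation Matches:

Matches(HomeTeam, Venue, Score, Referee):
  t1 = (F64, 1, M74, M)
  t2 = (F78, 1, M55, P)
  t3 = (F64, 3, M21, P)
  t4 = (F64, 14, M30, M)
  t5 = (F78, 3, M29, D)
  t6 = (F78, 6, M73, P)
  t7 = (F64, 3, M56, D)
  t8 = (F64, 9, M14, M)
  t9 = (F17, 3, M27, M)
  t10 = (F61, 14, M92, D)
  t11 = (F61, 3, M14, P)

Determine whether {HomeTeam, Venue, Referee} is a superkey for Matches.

All 11 rows have distinct {HomeTeam, Venue, Referee} values, so {HomeTeam, Venue, Referee} → (all attributes) holds and {HomeTeam, Venue, Referee} is a superkey.

Yes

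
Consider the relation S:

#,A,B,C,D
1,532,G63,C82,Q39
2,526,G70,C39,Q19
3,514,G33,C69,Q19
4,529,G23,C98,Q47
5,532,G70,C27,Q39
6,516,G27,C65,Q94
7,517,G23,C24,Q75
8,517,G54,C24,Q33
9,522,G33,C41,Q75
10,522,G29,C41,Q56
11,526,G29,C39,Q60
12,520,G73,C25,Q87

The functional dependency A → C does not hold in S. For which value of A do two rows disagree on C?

A=532: rows 1, 5 → C takes values {C82, C27} — violation
A=526: rows 2, 11 → C = C39, C39 ✓
A=514: row 3 → C = C69 ✓
A=529: row 4 → C = C98 ✓
A=516: row 6 → C = C65 ✓
A=517: rows 7, 8 → C = C24, C24 ✓
A=522: rows 9, 10 → C = C41, C41 ✓
A=520: row 12 → C = C25 ✓
The only A value with inconsistent C is A=532.

532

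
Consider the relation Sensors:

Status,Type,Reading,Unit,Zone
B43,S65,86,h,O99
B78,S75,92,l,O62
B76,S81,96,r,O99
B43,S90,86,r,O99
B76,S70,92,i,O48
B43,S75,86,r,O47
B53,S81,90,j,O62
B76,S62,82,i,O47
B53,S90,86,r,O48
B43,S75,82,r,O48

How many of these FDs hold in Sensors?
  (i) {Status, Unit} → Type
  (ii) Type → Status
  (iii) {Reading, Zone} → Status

1

(i) {Status, Unit} → Type: (Status=B43, Unit=r): 3 rows → Type takes values {S90, S75} — violation; (Status=B76, Unit=i): 2 rows → Type takes values {S70, S62} — violation — fails.
(ii) Type → Status: Type=S75: 3 rows → Status takes values {B78, B43} — violation; Type=S81: 2 rows → Status takes values {B76, B53} — violation; Type=S90: 2 rows → Status takes values {B43, B53} — violation — fails.
(iii) {Reading, Zone} → Status: every LHS value maps to a single RHS value — holds.
1 of the 3 dependencies holds.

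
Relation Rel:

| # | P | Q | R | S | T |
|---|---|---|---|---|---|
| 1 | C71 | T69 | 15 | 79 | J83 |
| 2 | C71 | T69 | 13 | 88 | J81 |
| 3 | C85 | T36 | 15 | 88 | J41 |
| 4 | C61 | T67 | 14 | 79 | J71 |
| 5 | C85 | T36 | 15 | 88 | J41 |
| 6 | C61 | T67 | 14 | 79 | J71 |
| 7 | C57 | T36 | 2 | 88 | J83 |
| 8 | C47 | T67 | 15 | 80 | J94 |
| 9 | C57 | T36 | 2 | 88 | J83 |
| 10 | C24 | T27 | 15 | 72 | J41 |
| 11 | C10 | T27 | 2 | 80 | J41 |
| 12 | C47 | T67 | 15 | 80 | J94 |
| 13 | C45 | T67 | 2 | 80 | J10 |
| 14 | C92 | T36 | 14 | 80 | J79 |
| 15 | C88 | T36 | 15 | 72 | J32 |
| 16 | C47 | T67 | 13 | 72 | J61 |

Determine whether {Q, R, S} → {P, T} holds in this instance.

Yes

(Q=T69, R=15, S=79): row 1 → {P,T} = (C71, J83) ✓
(Q=T69, R=13, S=88): row 2 → {P,T} = (C71, J81) ✓
(Q=T36, R=15, S=88): rows 3, 5 → {P,T} = (C85, J41), (C85, J41) ✓
(Q=T67, R=14, S=79): rows 4, 6 → {P,T} = (C61, J71), (C61, J71) ✓
(Q=T36, R=2, S=88): rows 7, 9 → {P,T} = (C57, J83), (C57, J83) ✓
(Q=T67, R=15, S=80): rows 8, 12 → {P,T} = (C47, J94), (C47, J94) ✓
(Q=T27, R=15, S=72): row 10 → {P,T} = (C24, J41) ✓
(Q=T27, R=2, S=80): row 11 → {P,T} = (C10, J41) ✓
(Q=T67, R=2, S=80): row 13 → {P,T} = (C45, J10) ✓
(Q=T36, R=14, S=80): row 14 → {P,T} = (C92, J79) ✓
(Q=T36, R=15, S=72): row 15 → {P,T} = (C88, J32) ✓
(Q=T67, R=13, S=72): row 16 → {P,T} = (C47, J61) ✓
Every {Q, R, S} value is associated with a single {P, T} value, so {Q, R, S} → {P, T} holds.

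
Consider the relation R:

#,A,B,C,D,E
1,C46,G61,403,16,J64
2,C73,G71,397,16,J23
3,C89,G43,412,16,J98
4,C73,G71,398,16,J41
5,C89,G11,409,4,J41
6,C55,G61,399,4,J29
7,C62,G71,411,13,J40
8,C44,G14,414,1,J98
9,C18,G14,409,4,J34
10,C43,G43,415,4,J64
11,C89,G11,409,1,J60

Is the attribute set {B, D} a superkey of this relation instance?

No

Rows 2 and 4 have the same {B, D} value (B=G71, D=16) but are distinct tuples, so {B, D} does not determine every attribute — not a superkey.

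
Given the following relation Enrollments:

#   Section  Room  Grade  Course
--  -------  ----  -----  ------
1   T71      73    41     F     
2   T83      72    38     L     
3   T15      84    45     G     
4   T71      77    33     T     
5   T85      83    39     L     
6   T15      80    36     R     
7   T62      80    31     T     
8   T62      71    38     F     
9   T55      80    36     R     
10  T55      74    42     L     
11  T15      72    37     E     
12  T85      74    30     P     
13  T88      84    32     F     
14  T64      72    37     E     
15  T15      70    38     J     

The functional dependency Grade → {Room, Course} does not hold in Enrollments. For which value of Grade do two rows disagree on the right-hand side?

Grade=41: row 1 → {Room,Course} = (73, F) ✓
Grade=38: rows 2, 8, 15 → {Room,Course} takes values {(72, L), (71, F), (70, J)} — violation
Grade=45: row 3 → {Room,Course} = (84, G) ✓
Grade=33: row 4 → {Room,Course} = (77, T) ✓
Grade=39: row 5 → {Room,Course} = (83, L) ✓
Grade=36: rows 6, 9 → {Room,Course} = (80, R), (80, R) ✓
Grade=31: row 7 → {Room,Course} = (80, T) ✓
Grade=42: row 10 → {Room,Course} = (74, L) ✓
Grade=37: rows 11, 14 → {Room,Course} = (72, E), (72, E) ✓
Grade=30: row 12 → {Room,Course} = (74, P) ✓
Grade=32: row 13 → {Room,Course} = (84, F) ✓
The only Grade value with inconsistent RHS is Grade=38.

38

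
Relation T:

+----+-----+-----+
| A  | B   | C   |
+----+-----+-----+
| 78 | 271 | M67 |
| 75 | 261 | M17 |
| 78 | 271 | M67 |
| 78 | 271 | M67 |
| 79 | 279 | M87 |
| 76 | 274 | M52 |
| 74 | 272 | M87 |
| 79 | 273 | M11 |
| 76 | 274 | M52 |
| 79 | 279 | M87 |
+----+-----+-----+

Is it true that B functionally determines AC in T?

Yes

B=271: 3 rows → {A,C} = (78, M67), (78, M67), (78, M67) ✓
B=261: 1 row → {A,C} = (75, M17) ✓
B=279: 2 rows → {A,C} = (79, M87), (79, M87) ✓
B=274: 2 rows → {A,C} = (76, M52), (76, M52) ✓
B=272: 1 row → {A,C} = (74, M87) ✓
B=273: 1 row → {A,C} = (79, M11) ✓
Every B value is associated with a single AC value, so B → AC holds.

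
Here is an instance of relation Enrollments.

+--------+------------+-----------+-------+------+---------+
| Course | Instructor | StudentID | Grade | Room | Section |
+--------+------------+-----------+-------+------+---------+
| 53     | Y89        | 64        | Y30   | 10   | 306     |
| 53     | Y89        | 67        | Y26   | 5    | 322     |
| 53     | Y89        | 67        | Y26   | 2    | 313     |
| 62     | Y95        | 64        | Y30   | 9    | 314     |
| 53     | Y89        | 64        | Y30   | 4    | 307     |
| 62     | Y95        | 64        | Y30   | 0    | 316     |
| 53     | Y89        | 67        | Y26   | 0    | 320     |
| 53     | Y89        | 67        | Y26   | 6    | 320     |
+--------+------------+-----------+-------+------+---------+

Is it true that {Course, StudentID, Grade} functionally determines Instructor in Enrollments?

(Course=53, StudentID=64, Grade=Y30): 2 rows → Instructor = Y89, Y89 ✓
(Course=53, StudentID=67, Grade=Y26): 4 rows → Instructor = Y89, Y89, Y89, Y89 ✓
(Course=62, StudentID=64, Grade=Y30): 2 rows → Instructor = Y95, Y95 ✓
Every {Course, StudentID, Grade} value is associated with a single Instructor value, so {Course, StudentID, Grade} → Instructor holds.

Yes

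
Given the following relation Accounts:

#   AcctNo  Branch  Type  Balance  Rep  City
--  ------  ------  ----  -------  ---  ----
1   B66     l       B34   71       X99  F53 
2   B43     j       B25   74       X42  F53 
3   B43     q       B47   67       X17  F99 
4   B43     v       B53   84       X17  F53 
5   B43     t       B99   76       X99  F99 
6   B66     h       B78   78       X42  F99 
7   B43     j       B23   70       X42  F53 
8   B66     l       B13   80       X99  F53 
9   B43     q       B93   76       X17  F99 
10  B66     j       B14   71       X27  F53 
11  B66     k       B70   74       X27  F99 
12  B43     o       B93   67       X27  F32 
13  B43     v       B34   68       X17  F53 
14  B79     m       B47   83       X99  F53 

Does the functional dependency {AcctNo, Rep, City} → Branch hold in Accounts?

Yes

(AcctNo=B66, Rep=X99, City=F53): rows 1, 8 → Branch = l, l ✓
(AcctNo=B43, Rep=X42, City=F53): rows 2, 7 → Branch = j, j ✓
(AcctNo=B43, Rep=X17, City=F99): rows 3, 9 → Branch = q, q ✓
(AcctNo=B43, Rep=X17, City=F53): rows 4, 13 → Branch = v, v ✓
(AcctNo=B43, Rep=X99, City=F99): row 5 → Branch = t ✓
(AcctNo=B66, Rep=X42, City=F99): row 6 → Branch = h ✓
(AcctNo=B66, Rep=X27, City=F53): row 10 → Branch = j ✓
(AcctNo=B66, Rep=X27, City=F99): row 11 → Branch = k ✓
(AcctNo=B43, Rep=X27, City=F32): row 12 → Branch = o ✓
(AcctNo=B79, Rep=X99, City=F53): row 14 → Branch = m ✓
Every {AcctNo, Rep, City} value is associated with a single Branch value, so {AcctNo, Rep, City} → Branch holds.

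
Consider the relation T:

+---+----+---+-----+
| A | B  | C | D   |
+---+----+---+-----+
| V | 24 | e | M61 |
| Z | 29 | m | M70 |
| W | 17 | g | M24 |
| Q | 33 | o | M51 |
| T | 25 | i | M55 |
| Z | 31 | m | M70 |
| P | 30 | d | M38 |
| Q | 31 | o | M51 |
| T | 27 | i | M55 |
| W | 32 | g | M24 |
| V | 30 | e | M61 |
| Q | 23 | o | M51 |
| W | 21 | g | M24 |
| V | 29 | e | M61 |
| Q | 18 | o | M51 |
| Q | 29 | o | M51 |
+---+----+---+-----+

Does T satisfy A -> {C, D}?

Yes

A=V: 3 rows → {C,D} = (e, M61), (e, M61), (e, M61) ✓
A=Z: 2 rows → {C,D} = (m, M70), (m, M70) ✓
A=W: 3 rows → {C,D} = (g, M24), (g, M24), (g, M24) ✓
A=Q: 5 rows → {C,D} = (o, M51), (o, M51), (o, M51), (o, M51), (o, M51) ✓
A=T: 2 rows → {C,D} = (i, M55), (i, M55) ✓
A=P: 1 row → {C,D} = (d, M38) ✓
Every A value is associated with a single {C, D} value, so A -> {C, D} holds.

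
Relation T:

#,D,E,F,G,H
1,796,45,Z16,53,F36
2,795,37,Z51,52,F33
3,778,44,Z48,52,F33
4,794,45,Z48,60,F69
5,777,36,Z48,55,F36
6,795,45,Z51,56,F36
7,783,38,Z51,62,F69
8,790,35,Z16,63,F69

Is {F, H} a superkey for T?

Yes

All 8 rows have distinct {F, H} values, so {F, H} → (all attributes) holds and {F, H} is a superkey.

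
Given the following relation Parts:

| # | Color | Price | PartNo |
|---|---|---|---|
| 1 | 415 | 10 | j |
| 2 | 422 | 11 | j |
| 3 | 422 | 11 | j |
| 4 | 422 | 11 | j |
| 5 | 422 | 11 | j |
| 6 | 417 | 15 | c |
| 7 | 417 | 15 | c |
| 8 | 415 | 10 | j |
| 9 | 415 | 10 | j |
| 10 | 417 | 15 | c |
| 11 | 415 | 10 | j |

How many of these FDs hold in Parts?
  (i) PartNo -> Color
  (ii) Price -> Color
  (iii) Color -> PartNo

2

(i) PartNo -> Color: PartNo=j: rows 1, 2, 3, 4, 5, 8, 9, 11 → Color takes values {415, 422} — violation — fails.
(ii) Price -> Color: every LHS value maps to a single RHS value — holds.
(iii) Color -> PartNo: every LHS value maps to a single RHS value — holds.
2 of the 3 dependencies hold.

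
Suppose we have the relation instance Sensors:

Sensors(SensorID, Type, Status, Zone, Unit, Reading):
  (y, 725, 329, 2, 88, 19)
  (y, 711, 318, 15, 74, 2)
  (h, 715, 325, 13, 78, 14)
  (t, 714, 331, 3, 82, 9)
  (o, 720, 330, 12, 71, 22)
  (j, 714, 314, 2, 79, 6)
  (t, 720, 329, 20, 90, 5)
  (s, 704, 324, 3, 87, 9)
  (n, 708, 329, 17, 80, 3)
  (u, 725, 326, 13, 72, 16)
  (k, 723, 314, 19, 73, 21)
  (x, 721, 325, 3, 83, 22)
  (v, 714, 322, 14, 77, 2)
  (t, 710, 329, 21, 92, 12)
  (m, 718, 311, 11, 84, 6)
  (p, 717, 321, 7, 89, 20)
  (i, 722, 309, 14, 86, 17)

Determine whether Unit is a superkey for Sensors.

All 17 rows have distinct Unit values, so Unit → (all attributes) holds and Unit is a superkey.

Yes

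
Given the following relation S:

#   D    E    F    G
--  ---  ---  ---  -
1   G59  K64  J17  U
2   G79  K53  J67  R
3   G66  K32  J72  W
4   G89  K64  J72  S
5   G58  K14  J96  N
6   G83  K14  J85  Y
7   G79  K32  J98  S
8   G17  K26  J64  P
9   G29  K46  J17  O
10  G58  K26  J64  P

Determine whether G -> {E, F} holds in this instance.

No

G=U: row 1 → {E,F} = (K64, J17) ✓
G=R: row 2 → {E,F} = (K53, J67) ✓
G=W: row 3 → {E,F} = (K32, J72) ✓
G=S: rows 4, 7 → {E,F} takes values {(K64, J72), (K32, J98)} — violation
G=N: row 5 → {E,F} = (K14, J96) ✓
G=Y: row 6 → {E,F} = (K14, J85) ✓
G=P: rows 8, 10 → {E,F} = (K26, J64), (K26, J64) ✓
G=O: row 9 → {E,F} = (K46, J17) ✓
Two rows agree on G but differ on {E, F}, so G -> {E, F} does not hold.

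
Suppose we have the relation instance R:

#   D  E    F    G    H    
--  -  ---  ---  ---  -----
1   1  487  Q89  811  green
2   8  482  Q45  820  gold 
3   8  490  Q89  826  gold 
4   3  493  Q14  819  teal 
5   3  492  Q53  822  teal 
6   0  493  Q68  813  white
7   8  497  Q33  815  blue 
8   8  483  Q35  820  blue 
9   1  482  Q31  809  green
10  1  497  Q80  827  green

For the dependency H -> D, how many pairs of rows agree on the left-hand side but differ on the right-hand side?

0

H=green: all 3 rows agree on D — 0 pairs.
H=gold: all 2 rows agree on D — 0 pairs.
H=teal: all 2 rows agree on D — 0 pairs.
H=blue: all 2 rows agree on D — 0 pairs.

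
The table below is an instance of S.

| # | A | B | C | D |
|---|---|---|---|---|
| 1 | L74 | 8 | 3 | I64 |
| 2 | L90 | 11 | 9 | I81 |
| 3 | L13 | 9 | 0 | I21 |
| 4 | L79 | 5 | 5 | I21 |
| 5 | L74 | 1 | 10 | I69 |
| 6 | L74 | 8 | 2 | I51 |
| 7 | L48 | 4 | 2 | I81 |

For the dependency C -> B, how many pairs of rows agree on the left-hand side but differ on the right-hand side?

1

C=2: violating pairs (6,7) — 1 pair.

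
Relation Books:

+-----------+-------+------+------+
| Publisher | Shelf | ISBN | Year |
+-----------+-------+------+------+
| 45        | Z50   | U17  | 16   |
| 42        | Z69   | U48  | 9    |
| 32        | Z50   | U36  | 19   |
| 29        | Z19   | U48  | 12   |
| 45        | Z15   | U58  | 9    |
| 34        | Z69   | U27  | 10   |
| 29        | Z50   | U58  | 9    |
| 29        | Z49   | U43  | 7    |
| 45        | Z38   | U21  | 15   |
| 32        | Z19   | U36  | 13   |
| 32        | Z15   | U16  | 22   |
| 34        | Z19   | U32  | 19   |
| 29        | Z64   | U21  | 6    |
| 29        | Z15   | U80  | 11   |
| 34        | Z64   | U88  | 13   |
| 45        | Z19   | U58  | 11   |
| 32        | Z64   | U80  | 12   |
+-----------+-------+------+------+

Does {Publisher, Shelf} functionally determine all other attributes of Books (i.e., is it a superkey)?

Yes

All 17 rows have distinct {Publisher, Shelf} values, so {Publisher, Shelf} → (all attributes) holds and {Publisher, Shelf} is a superkey.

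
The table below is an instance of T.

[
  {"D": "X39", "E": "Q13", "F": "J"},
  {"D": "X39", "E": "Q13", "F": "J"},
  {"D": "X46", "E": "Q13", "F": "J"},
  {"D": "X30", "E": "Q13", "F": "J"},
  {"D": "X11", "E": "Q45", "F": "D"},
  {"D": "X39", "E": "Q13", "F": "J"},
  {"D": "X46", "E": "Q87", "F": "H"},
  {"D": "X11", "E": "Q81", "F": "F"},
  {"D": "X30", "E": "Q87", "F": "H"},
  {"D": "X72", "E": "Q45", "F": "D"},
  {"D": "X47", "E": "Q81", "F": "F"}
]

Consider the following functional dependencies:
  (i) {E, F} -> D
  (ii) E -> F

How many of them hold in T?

(i) {E, F} -> D: (E=Q13, F=J): 5 rows → D takes values {X39, X46, X30} — violation; (E=Q45, F=D): 2 rows → D takes values {X11, X72} — violation; (E=Q87, F=H): 2 rows → D takes values {X46, X30} — violation; (E=Q81, F=F): 2 rows → D takes values {X11, X47} — violation — fails.
(ii) E -> F: every LHS value maps to a single RHS value — holds.
1 of the 2 dependencies holds.

1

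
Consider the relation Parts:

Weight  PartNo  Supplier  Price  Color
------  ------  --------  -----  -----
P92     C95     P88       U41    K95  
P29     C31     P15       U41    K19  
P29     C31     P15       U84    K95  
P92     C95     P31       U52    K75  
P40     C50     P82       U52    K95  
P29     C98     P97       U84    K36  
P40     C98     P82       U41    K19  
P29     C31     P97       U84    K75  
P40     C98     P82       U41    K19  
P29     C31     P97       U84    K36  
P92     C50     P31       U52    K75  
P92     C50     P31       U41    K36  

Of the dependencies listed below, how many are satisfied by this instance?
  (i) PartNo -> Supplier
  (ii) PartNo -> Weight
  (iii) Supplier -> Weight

1

(i) PartNo -> Supplier: PartNo=C95: 2 rows → Supplier takes values {P88, P31} — violation; PartNo=C31: 4 rows → Supplier takes values {P15, P97} — violation; PartNo=C50: 3 rows → Supplier takes values {P82, P31} — violation; PartNo=C98: 3 rows → Supplier takes values {P97, P82} — violation — fails.
(ii) PartNo -> Weight: PartNo=C50: 3 rows → Weight takes values {P40, P92} — violation; PartNo=C98: 3 rows → Weight takes values {P29, P40} — violation — fails.
(iii) Supplier -> Weight: every LHS value maps to a single RHS value — holds.
1 of the 3 dependencies holds.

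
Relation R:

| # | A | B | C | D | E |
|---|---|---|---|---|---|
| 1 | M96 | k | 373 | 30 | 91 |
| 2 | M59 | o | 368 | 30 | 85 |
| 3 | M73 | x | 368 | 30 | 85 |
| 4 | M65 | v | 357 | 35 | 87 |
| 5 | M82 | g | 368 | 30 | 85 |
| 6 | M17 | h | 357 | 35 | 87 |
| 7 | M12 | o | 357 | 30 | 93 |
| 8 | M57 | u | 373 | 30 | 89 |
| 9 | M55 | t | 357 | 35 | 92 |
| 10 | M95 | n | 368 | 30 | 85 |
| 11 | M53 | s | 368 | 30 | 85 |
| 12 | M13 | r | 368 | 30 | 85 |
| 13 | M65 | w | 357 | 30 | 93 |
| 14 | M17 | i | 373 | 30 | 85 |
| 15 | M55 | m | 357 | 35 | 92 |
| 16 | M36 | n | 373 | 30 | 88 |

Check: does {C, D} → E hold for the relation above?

No

(C=373, D=30): rows 1, 8, 14, 16 → E takes values {91, 89, 85, 88} — violation
(C=368, D=30): rows 2, 3, 5, 10, 11, 12 → E = 85, 85, 85, 85, 85, 85 ✓
(C=357, D=35): rows 4, 6, 9, 15 → E takes values {87, 92} — violation
(C=357, D=30): rows 7, 13 → E = 93, 93 ✓
Two rows agree on {C, D} but differ on E, so {C, D} → E does not hold.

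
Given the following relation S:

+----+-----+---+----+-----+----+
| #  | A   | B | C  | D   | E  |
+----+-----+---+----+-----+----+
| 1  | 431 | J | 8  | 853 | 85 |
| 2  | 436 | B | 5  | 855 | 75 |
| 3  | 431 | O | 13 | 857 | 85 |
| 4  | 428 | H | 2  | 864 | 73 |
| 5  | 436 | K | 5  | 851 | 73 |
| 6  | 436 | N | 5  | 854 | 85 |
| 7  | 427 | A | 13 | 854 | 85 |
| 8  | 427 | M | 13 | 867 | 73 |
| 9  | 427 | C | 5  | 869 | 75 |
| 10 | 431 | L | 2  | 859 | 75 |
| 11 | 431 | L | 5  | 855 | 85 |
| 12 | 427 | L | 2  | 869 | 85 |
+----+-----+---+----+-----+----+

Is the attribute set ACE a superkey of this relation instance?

All 12 rows have distinct ACE values, so ACE → (all attributes) holds and ACE is a superkey.

Yes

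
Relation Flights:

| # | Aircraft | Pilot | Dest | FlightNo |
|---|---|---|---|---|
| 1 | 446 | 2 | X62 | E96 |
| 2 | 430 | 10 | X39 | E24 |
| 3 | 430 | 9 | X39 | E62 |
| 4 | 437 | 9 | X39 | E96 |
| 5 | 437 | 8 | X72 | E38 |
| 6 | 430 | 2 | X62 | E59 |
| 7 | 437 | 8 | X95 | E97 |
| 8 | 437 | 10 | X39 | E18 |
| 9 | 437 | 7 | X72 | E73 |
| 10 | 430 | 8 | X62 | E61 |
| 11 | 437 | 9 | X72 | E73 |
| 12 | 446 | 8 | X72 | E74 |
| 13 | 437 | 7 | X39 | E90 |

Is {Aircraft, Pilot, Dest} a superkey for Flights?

All 13 rows have distinct {Aircraft, Pilot, Dest} values, so {Aircraft, Pilot, Dest} → (all attributes) holds and {Aircraft, Pilot, Dest} is a superkey.

Yes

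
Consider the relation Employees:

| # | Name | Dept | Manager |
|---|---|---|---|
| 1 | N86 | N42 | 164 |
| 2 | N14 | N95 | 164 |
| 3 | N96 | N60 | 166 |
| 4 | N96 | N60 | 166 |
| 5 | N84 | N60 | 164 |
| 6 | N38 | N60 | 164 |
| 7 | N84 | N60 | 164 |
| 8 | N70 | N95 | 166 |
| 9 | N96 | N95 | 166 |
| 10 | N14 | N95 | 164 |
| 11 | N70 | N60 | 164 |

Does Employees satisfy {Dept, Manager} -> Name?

No

(Dept=N42, Manager=164): row 1 → Name = N86 ✓
(Dept=N95, Manager=164): rows 2, 10 → Name = N14, N14 ✓
(Dept=N60, Manager=166): rows 3, 4 → Name = N96, N96 ✓
(Dept=N60, Manager=164): rows 5, 6, 7, 11 → Name takes values {N84, N38, N70} — violation
(Dept=N95, Manager=166): rows 8, 9 → Name takes values {N70, N96} — violation
Two rows agree on {Dept, Manager} but differ on Name, so {Dept, Manager} -> Name does not hold.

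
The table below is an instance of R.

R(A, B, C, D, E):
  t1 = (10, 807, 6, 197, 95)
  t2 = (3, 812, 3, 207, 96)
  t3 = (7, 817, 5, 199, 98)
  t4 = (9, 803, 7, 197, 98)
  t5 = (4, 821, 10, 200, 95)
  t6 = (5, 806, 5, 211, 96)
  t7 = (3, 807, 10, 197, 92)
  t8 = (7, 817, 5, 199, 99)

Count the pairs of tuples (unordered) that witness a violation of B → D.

B=807: all 2 rows agree on D — 0 pairs.
B=817: all 2 rows agree on D — 0 pairs.

0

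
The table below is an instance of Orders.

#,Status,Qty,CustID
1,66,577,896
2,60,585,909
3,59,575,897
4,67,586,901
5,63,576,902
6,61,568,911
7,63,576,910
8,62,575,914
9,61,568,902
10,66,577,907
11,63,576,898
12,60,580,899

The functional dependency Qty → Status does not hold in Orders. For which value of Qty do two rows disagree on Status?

Qty=577: rows 1, 10 → Status = 66, 66 ✓
Qty=585: row 2 → Status = 60 ✓
Qty=575: rows 3, 8 → Status takes values {59, 62} — violation
Qty=586: row 4 → Status = 67 ✓
Qty=576: rows 5, 7, 11 → Status = 63, 63, 63 ✓
Qty=568: rows 6, 9 → Status = 61, 61 ✓
Qty=580: row 12 → Status = 60 ✓
The only Qty value with inconsistent Status is Qty=575.

575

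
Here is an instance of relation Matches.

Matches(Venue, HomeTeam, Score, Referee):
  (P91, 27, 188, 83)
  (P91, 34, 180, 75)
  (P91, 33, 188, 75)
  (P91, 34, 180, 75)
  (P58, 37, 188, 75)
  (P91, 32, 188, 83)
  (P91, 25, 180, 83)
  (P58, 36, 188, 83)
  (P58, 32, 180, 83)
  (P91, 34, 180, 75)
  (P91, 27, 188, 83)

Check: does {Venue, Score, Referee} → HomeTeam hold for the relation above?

No

(Venue=P91, Score=188, Referee=83): 3 rows → HomeTeam takes values {27, 32} — violation
(Venue=P91, Score=180, Referee=75): 3 rows → HomeTeam = 34, 34, 34 ✓
(Venue=P91, Score=188, Referee=75): 1 row → HomeTeam = 33 ✓
(Venue=P58, Score=188, Referee=75): 1 row → HomeTeam = 37 ✓
(Venue=P91, Score=180, Referee=83): 1 row → HomeTeam = 25 ✓
(Venue=P58, Score=188, Referee=83): 1 row → HomeTeam = 36 ✓
(Venue=P58, Score=180, Referee=83): 1 row → HomeTeam = 32 ✓
Two rows agree on {Venue, Score, Referee} but differ on HomeTeam, so {Venue, Score, Referee} → HomeTeam does not hold.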